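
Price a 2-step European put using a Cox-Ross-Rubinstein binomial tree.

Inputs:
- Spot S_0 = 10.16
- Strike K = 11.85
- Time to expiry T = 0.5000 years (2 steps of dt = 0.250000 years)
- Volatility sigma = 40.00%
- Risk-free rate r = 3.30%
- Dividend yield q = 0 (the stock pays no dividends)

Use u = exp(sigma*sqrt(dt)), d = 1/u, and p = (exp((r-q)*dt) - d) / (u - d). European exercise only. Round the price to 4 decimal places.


Answer: Price = V(0,0) = 2.2169

Derivation:
dt = T/N = 0.250000
u = exp(sigma*sqrt(dt)) = 1.221403; d = 1/u = 0.818731
p = (exp((r-q)*dt) - d) / (u - d) = 0.470739
Discount per step: exp(-r*dt) = 0.991784
Stock lattice S(k, i) with i counting down-moves:
  k=0: S(0,0) = 10.1600
  k=1: S(1,0) = 12.4095; S(1,1) = 8.3183
  k=2: S(2,0) = 15.1569; S(2,1) = 10.1600; S(2,2) = 6.8105
Terminal payoffs V(N, i) = max(K - S_T, 0):
  V(2,0) = 0.000000; V(2,1) = 1.690000; V(2,2) = 5.039548
Backward induction: V(k, i) = exp(-r*dt) * [p * V(k+1, i) + (1-p) * V(k+1, i+1)].
  V(1,0) = exp(-r*dt) * [p*0.000000 + (1-p)*1.690000] = 0.887102
  V(1,1) = exp(-r*dt) * [p*1.690000 + (1-p)*5.039548] = 3.434335
  V(0,0) = exp(-r*dt) * [p*0.887102 + (1-p)*3.434335] = 2.216889


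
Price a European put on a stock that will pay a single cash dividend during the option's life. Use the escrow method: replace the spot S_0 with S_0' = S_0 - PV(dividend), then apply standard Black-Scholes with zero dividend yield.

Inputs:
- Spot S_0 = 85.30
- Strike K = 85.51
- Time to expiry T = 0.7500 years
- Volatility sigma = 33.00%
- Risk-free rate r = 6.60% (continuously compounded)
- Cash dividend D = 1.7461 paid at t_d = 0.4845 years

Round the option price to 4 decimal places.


Answer: Price = 8.3008

Derivation:
PV(D) = D * exp(-r * t_d) = 1.7461 * 0.96852886 = 1.69114824
S_0' = S_0 - PV(D) = 85.3000 - 1.69114824 = 83.60885176
d1 = (ln(S_0'/K) + (r + sigma^2/2)*T) / (sigma*sqrt(T)) = 0.23742592
d2 = d1 - sigma*sqrt(T) = -0.04836247
exp(-rT) = 0.95170516
N(-d1) = 0.40616319; N(-d2) = 0.51928631
P = K * exp(-rT) * N(-d2) - S_0' * N(-d1) = 85.5100 * 0.95170516 * 0.51928631 - 83.60885176 * 0.40616319 = 8.3008


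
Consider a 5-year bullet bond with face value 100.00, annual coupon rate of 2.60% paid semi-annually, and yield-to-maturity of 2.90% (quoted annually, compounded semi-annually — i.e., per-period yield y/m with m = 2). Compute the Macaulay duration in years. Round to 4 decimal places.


Answer: Macaulay duration = 4.7185 years

Derivation:
Coupon per period c = face * coupon_rate / m = 1.300000
Periods per year m = 2; per-period yield y/m = 0.014500
Number of cashflows N = 10
Cashflows (t years, CF_t, discount factor 1/(1+y/m)^(m*t), PV):
  t = 0.5000: CF_t = 1.300000, DF = 0.985707, PV = 1.281419
  t = 1.0000: CF_t = 1.300000, DF = 0.971619, PV = 1.263104
  t = 1.5000: CF_t = 1.300000, DF = 0.957732, PV = 1.245051
  t = 2.0000: CF_t = 1.300000, DF = 0.944043, PV = 1.227256
  t = 2.5000: CF_t = 1.300000, DF = 0.930550, PV = 1.209715
  t = 3.0000: CF_t = 1.300000, DF = 0.917250, PV = 1.192425
  t = 3.5000: CF_t = 1.300000, DF = 0.904140, PV = 1.175382
  t = 4.0000: CF_t = 1.300000, DF = 0.891217, PV = 1.158582
  t = 4.5000: CF_t = 1.300000, DF = 0.878479, PV = 1.142023
  t = 5.0000: CF_t = 101.300000, DF = 0.865923, PV = 87.718043
Price P = sum_t PV_t = 98.613001
Macaulay numerator sum_t t * PV_t:
  t * PV_t at t = 0.5000: 0.640710
  t * PV_t at t = 1.0000: 1.263104
  t * PV_t at t = 1.5000: 1.867577
  t * PV_t at t = 2.0000: 2.454512
  t * PV_t at t = 2.5000: 3.024288
  t * PV_t at t = 3.0000: 3.577275
  t * PV_t at t = 3.5000: 4.113837
  t * PV_t at t = 4.0000: 4.634330
  t * PV_t at t = 4.5000: 5.139104
  t * PV_t at t = 5.0000: 438.590213
Macaulay duration D = (sum_t t * PV_t) / P = 465.304948 / 98.613001 = 4.718495


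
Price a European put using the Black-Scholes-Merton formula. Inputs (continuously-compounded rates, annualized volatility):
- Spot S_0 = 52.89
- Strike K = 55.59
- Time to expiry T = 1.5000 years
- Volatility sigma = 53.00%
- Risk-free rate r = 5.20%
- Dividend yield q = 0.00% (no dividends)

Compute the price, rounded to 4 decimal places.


Answer: Price = 12.5489

Derivation:
d1 = (ln(S/K) + (r - q + 0.5*sigma^2) * T) / (sigma * sqrt(T)) = 0.36801805
d2 = d1 - sigma * sqrt(T) = -0.28109673
exp(-rT) = 0.92496443; exp(-qT) = 1.00000000
P = K * exp(-rT) * N(-d2) - S_0 * exp(-qT) * N(-d1)
N(-d1) = 0.35642989; N(-d2) = 0.61068190
P = 55.5900 * 0.92496443 * 0.61068190 - 52.8900 * 1.00000000 * 0.35642989 = 12.5489


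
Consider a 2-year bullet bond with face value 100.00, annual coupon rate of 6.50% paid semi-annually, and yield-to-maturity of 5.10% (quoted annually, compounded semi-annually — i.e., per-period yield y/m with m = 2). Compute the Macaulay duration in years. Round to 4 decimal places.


Coupon per period c = face * coupon_rate / m = 3.250000
Periods per year m = 2; per-period yield y/m = 0.025500
Number of cashflows N = 4
Cashflows (t years, CF_t, discount factor 1/(1+y/m)^(m*t), PV):
  t = 0.5000: CF_t = 3.250000, DF = 0.975134, PV = 3.169186
  t = 1.0000: CF_t = 3.250000, DF = 0.950886, PV = 3.090381
  t = 1.5000: CF_t = 3.250000, DF = 0.927242, PV = 3.013536
  t = 2.0000: CF_t = 103.250000, DF = 0.904185, PV = 93.357111
Price P = sum_t PV_t = 102.630213
Macaulay numerator sum_t t * PV_t:
  t * PV_t at t = 0.5000: 1.584593
  t * PV_t at t = 1.0000: 3.090381
  t * PV_t at t = 1.5000: 4.520304
  t * PV_t at t = 2.0000: 186.714221
Macaulay duration D = (sum_t t * PV_t) / P = 195.909499 / 102.630213 = 1.908887

Answer: Macaulay duration = 1.9089 years


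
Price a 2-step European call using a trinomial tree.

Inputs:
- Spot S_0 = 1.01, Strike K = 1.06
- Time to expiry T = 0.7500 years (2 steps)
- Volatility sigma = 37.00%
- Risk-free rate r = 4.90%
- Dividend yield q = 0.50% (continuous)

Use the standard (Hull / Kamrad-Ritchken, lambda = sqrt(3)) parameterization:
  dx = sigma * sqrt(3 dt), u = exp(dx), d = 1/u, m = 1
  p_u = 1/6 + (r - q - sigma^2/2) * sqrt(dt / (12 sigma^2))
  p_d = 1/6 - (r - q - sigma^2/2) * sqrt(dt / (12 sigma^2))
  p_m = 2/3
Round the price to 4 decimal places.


dt = T/N = 0.375000; dx = sigma*sqrt(3*dt) = 0.392444
u = exp(dx) = 1.480595; d = 1/u = 0.675404
p_u = 0.154985, p_m = 0.666667, p_d = 0.178348
Discount per step: exp(-r*dt) = 0.981793
Stock lattice S(k, j) with j the centered position index:
  k=0: S(0,+0) = 1.0100
  k=1: S(1,-1) = 0.6822; S(1,+0) = 1.0100; S(1,+1) = 1.4954
  k=2: S(2,-2) = 0.4607; S(2,-1) = 0.6822; S(2,+0) = 1.0100; S(2,+1) = 1.4954; S(2,+2) = 2.2141
Terminal payoffs V(N, j) = max(S_T - K, 0):
  V(2,-2) = 0.000000; V(2,-1) = 0.000000; V(2,+0) = 0.000000; V(2,+1) = 0.435401; V(2,+2) = 1.154084
Backward induction: V(k, j) = exp(-r*dt) * [p_u * V(k+1, j+1) + p_m * V(k+1, j) + p_d * V(k+1, j-1)]
  V(1,-1) = exp(-r*dt) * [p_u*0.000000 + p_m*0.000000 + p_d*0.000000] = 0.000000
  V(1,+0) = exp(-r*dt) * [p_u*0.435401 + p_m*0.000000 + p_d*0.000000] = 0.066252
  V(1,+1) = exp(-r*dt) * [p_u*1.154084 + p_m*0.435401 + p_d*0.000000] = 0.460592
  V(0,+0) = exp(-r*dt) * [p_u*0.460592 + p_m*0.066252 + p_d*0.000000] = 0.113449

Answer: Price = V(0,0) = 0.1134


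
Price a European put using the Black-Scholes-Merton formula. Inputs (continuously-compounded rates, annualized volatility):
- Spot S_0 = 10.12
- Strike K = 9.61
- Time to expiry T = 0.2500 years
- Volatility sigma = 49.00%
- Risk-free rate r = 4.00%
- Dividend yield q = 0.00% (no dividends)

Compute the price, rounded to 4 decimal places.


d1 = (ln(S/K) + (r - q + 0.5*sigma^2) * T) / (sigma * sqrt(T)) = 0.37437527
d2 = d1 - sigma * sqrt(T) = 0.12937527
exp(-rT) = 0.99004983; exp(-qT) = 1.00000000
P = K * exp(-rT) * N(-d2) - S_0 * exp(-qT) * N(-d1)
N(-d1) = 0.35406257; N(-d2) = 0.44853036
P = 9.6100 * 0.99004983 * 0.44853036 - 10.1200 * 1.00000000 * 0.35406257 = 0.6844

Answer: Price = 0.6844


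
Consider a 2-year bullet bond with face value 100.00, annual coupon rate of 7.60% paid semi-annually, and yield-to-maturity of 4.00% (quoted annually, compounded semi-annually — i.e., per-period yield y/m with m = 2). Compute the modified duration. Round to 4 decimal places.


Answer: Modified duration = 1.8596

Derivation:
Coupon per period c = face * coupon_rate / m = 3.800000
Periods per year m = 2; per-period yield y/m = 0.020000
Number of cashflows N = 4
Cashflows (t years, CF_t, discount factor 1/(1+y/m)^(m*t), PV):
  t = 0.5000: CF_t = 3.800000, DF = 0.980392, PV = 3.725490
  t = 1.0000: CF_t = 3.800000, DF = 0.961169, PV = 3.652441
  t = 1.5000: CF_t = 3.800000, DF = 0.942322, PV = 3.580825
  t = 2.0000: CF_t = 103.800000, DF = 0.923845, PV = 95.895155
Price P = sum_t PV_t = 106.853912
First compute Macaulay numerator sum_t t * PV_t:
  t * PV_t at t = 0.5000: 1.862745
  t * PV_t at t = 1.0000: 3.652441
  t * PV_t at t = 1.5000: 5.371237
  t * PV_t at t = 2.0000: 191.790310
Macaulay duration D = 202.676734 / 106.853912 = 1.896765
Modified duration = D / (1 + y/m) = 1.896765 / (1 + 0.020000) = 1.859573


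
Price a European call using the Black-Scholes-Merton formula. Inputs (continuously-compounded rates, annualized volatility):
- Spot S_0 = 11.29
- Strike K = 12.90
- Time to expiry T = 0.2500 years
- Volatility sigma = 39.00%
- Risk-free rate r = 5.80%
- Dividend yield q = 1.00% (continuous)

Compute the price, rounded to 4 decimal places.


Answer: Price = 0.3786

Derivation:
d1 = (ln(S/K) + (r - q + 0.5*sigma^2) * T) / (sigma * sqrt(T)) = -0.52460222
d2 = d1 - sigma * sqrt(T) = -0.71960222
exp(-rT) = 0.98560462; exp(-qT) = 0.99750312
C = S_0 * exp(-qT) * N(d1) - K * exp(-rT) * N(d2)
N(d1) = 0.29992987; N(d2) = 0.23588497
C = 11.2900 * 0.99750312 * 0.29992987 - 12.9000 * 0.98560462 * 0.23588497 = 0.3786


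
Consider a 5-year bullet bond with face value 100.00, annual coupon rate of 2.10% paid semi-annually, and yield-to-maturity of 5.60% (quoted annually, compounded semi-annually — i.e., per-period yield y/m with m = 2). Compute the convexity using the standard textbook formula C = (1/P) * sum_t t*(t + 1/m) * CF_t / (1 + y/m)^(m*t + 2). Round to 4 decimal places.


Coupon per period c = face * coupon_rate / m = 1.050000
Periods per year m = 2; per-period yield y/m = 0.028000
Number of cashflows N = 10
Cashflows (t years, CF_t, discount factor 1/(1+y/m)^(m*t), PV):
  t = 0.5000: CF_t = 1.050000, DF = 0.972763, PV = 1.021401
  t = 1.0000: CF_t = 1.050000, DF = 0.946267, PV = 0.993581
  t = 1.5000: CF_t = 1.050000, DF = 0.920493, PV = 0.966518
  t = 2.0000: CF_t = 1.050000, DF = 0.895422, PV = 0.940193
  t = 2.5000: CF_t = 1.050000, DF = 0.871033, PV = 0.914584
  t = 3.0000: CF_t = 1.050000, DF = 0.847308, PV = 0.889673
  t = 3.5000: CF_t = 1.050000, DF = 0.824230, PV = 0.865441
  t = 4.0000: CF_t = 1.050000, DF = 0.801780, PV = 0.841869
  t = 4.5000: CF_t = 1.050000, DF = 0.779941, PV = 0.818938
  t = 5.0000: CF_t = 101.050000, DF = 0.758698, PV = 76.666418
Price P = sum_t PV_t = 84.918616
Convexity numerator sum_t t*(t + 1/m) * CF_t / (1+y/m)^(m*t + 2):
  t = 0.5000: term = 0.483259
  t = 1.0000: term = 1.410289
  t = 1.5000: term = 2.743753
  t = 2.0000: term = 4.448367
  t = 2.5000: term = 6.490808
  t = 3.0000: term = 8.839622
  t = 3.5000: term = 11.465138
  t = 4.0000: term = 14.339389
  t = 4.5000: term = 17.436028
  t = 5.0000: term = 1995.040129
Convexity = (1/P) * sum = 2062.696783 / 84.918616 = 24.290278

Answer: Convexity = 24.2903


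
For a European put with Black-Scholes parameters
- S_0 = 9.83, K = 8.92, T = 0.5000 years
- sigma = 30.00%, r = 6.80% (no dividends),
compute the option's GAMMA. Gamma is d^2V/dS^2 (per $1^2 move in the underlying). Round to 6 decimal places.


d1 = 0.7242799893; d2 = 0.5121479549
phi(d1) = 0.3069012376; exp(-qT) = 1.0000000000; exp(-rT) = 0.9665715046
Gamma = exp(-qT) * phi(d1) / (S * sigma * sqrt(T)) = 1.0000000000 * 0.3069012376 / (9.8300 * 0.3000 * 0.7071067812) = 0.147177

Answer: Gamma = 0.147177


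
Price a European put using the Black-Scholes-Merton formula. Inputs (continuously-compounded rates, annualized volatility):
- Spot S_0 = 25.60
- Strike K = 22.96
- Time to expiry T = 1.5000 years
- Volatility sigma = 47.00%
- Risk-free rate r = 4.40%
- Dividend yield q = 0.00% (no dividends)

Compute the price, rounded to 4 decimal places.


Answer: Price = 3.5171

Derivation:
d1 = (ln(S/K) + (r - q + 0.5*sigma^2) * T) / (sigma * sqrt(T)) = 0.59154965
d2 = d1 - sigma * sqrt(T) = 0.01591956
exp(-rT) = 0.93613086; exp(-qT) = 1.00000000
P = K * exp(-rT) * N(-d2) - S_0 * exp(-qT) * N(-d1)
N(-d1) = 0.27707610; N(-d2) = 0.49364928
P = 22.9600 * 0.93613086 * 0.49364928 - 25.6000 * 1.00000000 * 0.27707610 = 3.5171


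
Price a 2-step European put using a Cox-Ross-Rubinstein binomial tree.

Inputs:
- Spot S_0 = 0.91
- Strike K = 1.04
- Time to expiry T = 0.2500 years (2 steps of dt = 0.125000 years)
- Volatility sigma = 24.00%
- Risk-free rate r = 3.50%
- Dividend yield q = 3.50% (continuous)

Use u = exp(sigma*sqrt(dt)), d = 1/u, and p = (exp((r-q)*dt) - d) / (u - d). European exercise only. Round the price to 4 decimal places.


dt = T/N = 0.125000
u = exp(sigma*sqrt(dt)) = 1.088557; d = 1/u = 0.918647
p = (exp((r-q)*dt) - d) / (u - d) = 0.478800
Discount per step: exp(-r*dt) = 0.995635
Stock lattice S(k, i) with i counting down-moves:
  k=0: S(0,0) = 0.9100
  k=1: S(1,0) = 0.9906; S(1,1) = 0.8360
  k=2: S(2,0) = 1.0783; S(2,1) = 0.9100; S(2,2) = 0.7680
Terminal payoffs V(N, i) = max(K - S_T, 0):
  V(2,0) = 0.000000; V(2,1) = 0.130000; V(2,2) = 0.272039
Backward induction: V(k, i) = exp(-r*dt) * [p * V(k+1, i) + (1-p) * V(k+1, i+1)].
  V(1,0) = exp(-r*dt) * [p*0.000000 + (1-p)*0.130000] = 0.067460
  V(1,1) = exp(-r*dt) * [p*0.130000 + (1-p)*0.272039] = 0.203140
  V(0,0) = exp(-r*dt) * [p*0.067460 + (1-p)*0.203140] = 0.137573

Answer: Price = V(0,0) = 0.1376


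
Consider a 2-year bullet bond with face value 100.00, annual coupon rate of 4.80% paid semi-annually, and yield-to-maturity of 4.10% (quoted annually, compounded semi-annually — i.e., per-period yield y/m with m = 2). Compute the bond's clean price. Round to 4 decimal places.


Answer: Price = 101.3311

Derivation:
Coupon per period c = face * coupon_rate / m = 2.400000
Periods per year m = 2; per-period yield y/m = 0.020500
Number of cashflows N = 4
Cashflows (t years, CF_t, discount factor 1/(1+y/m)^(m*t), PV):
  t = 0.5000: CF_t = 2.400000, DF = 0.979912, PV = 2.351788
  t = 1.0000: CF_t = 2.400000, DF = 0.960227, PV = 2.304545
  t = 1.5000: CF_t = 2.400000, DF = 0.940938, PV = 2.258251
  t = 2.0000: CF_t = 102.400000, DF = 0.922036, PV = 94.416505
Price P = sum_t PV_t = 101.331090


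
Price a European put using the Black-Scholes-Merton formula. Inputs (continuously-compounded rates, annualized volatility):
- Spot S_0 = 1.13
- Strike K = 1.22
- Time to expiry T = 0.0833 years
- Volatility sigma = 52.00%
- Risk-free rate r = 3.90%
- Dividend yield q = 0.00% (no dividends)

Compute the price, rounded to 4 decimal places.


d1 = (ln(S/K) + (r - q + 0.5*sigma^2) * T) / (sigma * sqrt(T)) = -0.41392546
d2 = d1 - sigma * sqrt(T) = -0.56400651
exp(-rT) = 0.99675657; exp(-qT) = 1.00000000
P = K * exp(-rT) * N(-d2) - S_0 * exp(-qT) * N(-d1)
N(-d1) = 0.66053565; N(-d2) = 0.71362515
P = 1.2200 * 0.99675657 * 0.71362515 - 1.1300 * 1.00000000 * 0.66053565 = 0.1214

Answer: Price = 0.1214


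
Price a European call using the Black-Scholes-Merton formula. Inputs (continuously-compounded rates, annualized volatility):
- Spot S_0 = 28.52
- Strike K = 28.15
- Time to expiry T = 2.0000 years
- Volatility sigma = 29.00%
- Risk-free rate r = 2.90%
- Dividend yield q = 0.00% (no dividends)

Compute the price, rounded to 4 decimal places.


d1 = (ln(S/K) + (r - q + 0.5*sigma^2) * T) / (sigma * sqrt(T)) = 0.37832222
d2 = d1 - sigma * sqrt(T) = -0.03179971
exp(-rT) = 0.94364995; exp(-qT) = 1.00000000
C = S_0 * exp(-qT) * N(d1) - K * exp(-rT) * N(d2)
N(d1) = 0.64740438; N(d2) = 0.48731589
C = 28.5200 * 1.00000000 * 0.64740438 - 28.1500 * 0.94364995 * 0.48731589 = 5.5190

Answer: Price = 5.5190


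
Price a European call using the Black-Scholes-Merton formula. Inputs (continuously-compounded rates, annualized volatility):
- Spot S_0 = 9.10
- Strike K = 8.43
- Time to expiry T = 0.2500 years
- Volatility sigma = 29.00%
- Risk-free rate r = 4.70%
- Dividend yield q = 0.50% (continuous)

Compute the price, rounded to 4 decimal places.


d1 = (ln(S/K) + (r - q + 0.5*sigma^2) * T) / (sigma * sqrt(T)) = 0.67234580
d2 = d1 - sigma * sqrt(T) = 0.52734580
exp(-rT) = 0.98831876; exp(-qT) = 0.99875078
C = S_0 * exp(-qT) * N(d1) - K * exp(-rT) * N(d2)
N(d1) = 0.74931821; N(d2) = 0.70102326
C = 9.1000 * 0.99875078 * 0.74931821 - 8.4300 * 0.98831876 * 0.70102326 = 0.9697

Answer: Price = 0.9697


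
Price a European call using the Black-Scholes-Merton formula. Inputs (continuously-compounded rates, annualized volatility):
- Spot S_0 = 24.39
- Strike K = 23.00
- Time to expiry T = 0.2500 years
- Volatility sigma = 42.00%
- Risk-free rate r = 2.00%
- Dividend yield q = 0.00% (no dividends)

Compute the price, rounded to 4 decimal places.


Answer: Price = 2.8189

Derivation:
d1 = (ln(S/K) + (r - q + 0.5*sigma^2) * T) / (sigma * sqrt(T)) = 0.40823332
d2 = d1 - sigma * sqrt(T) = 0.19823332
exp(-rT) = 0.99501248; exp(-qT) = 1.00000000
C = S_0 * exp(-qT) * N(d1) - K * exp(-rT) * N(d2)
N(d1) = 0.65844880; N(d2) = 0.57856874
C = 24.3900 * 1.00000000 * 0.65844880 - 23.0000 * 0.99501248 * 0.57856874 = 2.8189


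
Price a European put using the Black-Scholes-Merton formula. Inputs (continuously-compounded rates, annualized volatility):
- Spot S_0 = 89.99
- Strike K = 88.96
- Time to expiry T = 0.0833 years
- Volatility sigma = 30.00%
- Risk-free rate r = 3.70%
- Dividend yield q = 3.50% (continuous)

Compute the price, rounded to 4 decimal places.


d1 = (ln(S/K) + (r - q + 0.5*sigma^2) * T) / (sigma * sqrt(T)) = 0.17816924
d2 = d1 - sigma * sqrt(T) = 0.09158402
exp(-rT) = 0.99692264; exp(-qT) = 0.99708875
P = K * exp(-rT) * N(-d2) - S_0 * exp(-qT) * N(-d1)
N(-d1) = 0.42929503; N(-d2) = 0.46351427
P = 88.9600 * 0.99692264 * 0.46351427 - 89.9900 * 0.99708875 * 0.42929503 = 2.5875

Answer: Price = 2.5875


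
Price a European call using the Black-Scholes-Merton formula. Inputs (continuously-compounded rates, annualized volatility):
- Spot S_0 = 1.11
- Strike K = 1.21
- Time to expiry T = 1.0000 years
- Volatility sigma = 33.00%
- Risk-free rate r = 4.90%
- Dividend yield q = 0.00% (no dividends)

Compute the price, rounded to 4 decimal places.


Answer: Price = 0.1281

Derivation:
d1 = (ln(S/K) + (r - q + 0.5*sigma^2) * T) / (sigma * sqrt(T)) = 0.05208987
d2 = d1 - sigma * sqrt(T) = -0.27791013
exp(-rT) = 0.95218113; exp(-qT) = 1.00000000
C = S_0 * exp(-qT) * N(d1) - K * exp(-rT) * N(d2)
N(d1) = 0.52077146; N(d2) = 0.39054067
C = 1.1100 * 1.00000000 * 0.52077146 - 1.2100 * 0.95218113 * 0.39054067 = 0.1281


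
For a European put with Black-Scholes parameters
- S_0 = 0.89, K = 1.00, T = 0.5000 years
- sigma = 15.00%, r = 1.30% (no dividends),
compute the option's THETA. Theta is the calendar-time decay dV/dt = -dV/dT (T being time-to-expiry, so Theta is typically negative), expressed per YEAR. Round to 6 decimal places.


d1 = -0.9843757599; d2 = -1.0904417770
phi(d1) = 0.2457510244; exp(-qT) = 1.0000000000; exp(-rT) = 0.9935210793
Theta = -S*exp(-qT)*phi(d1)*sigma/(2*sqrt(T)) + r*K*exp(-rT)*N(-d2) - q*S*exp(-qT)*N(-d1)
N(-d1) = 0.8375346040; N(-d2) = 0.8622407063; sqrt(T) = 0.7071067812
Term 1 = -0.8900 * 1.0000000000 * 0.2457510244 * 0.1500 / (2 * 0.7071067812) = -0.0231985908
Term 2 = 0.0130 * 1.0000 * 0.9935210793 * 0.8622407063 = 0.0111365061
Term 3 = 0 (no dividend yield, q = 0)
Theta = -0.0231985908 + (0.0111365061) + (0.0000000000) = -0.012062

Answer: Theta = -0.012062


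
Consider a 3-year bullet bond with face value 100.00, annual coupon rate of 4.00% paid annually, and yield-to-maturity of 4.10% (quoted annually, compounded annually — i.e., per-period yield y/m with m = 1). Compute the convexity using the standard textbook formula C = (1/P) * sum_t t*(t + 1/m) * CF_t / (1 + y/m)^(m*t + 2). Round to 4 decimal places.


Answer: Convexity = 10.5129

Derivation:
Coupon per period c = face * coupon_rate / m = 4.000000
Periods per year m = 1; per-period yield y/m = 0.041000
Number of cashflows N = 3
Cashflows (t years, CF_t, discount factor 1/(1+y/m)^(m*t), PV):
  t = 1.0000: CF_t = 4.000000, DF = 0.960615, PV = 3.842459
  t = 2.0000: CF_t = 4.000000, DF = 0.922781, PV = 3.691123
  t = 3.0000: CF_t = 104.000000, DF = 0.886437, PV = 92.189434
Price P = sum_t PV_t = 99.723017
Convexity numerator sum_t t*(t + 1/m) * CF_t / (1+y/m)^(m*t + 2):
  t = 1.0000: term = 7.091495
  t = 2.0000: term = 20.436585
  t = 3.0000: term = 1020.847660
Convexity = (1/P) * sum = 1048.375740 / 99.723017 = 10.512876


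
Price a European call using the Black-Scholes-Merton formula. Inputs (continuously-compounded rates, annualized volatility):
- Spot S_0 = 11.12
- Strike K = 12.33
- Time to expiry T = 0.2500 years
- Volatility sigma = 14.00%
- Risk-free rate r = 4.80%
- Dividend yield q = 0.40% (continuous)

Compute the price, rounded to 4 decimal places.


Answer: Price = 0.0356

Derivation:
d1 = (ln(S/K) + (r - q + 0.5*sigma^2) * T) / (sigma * sqrt(T)) = -1.28342898
d2 = d1 - sigma * sqrt(T) = -1.35342898
exp(-rT) = 0.98807171; exp(-qT) = 0.99900050
C = S_0 * exp(-qT) * N(d1) - K * exp(-rT) * N(d2)
N(d1) = 0.09967091; N(d2) = 0.08795931
C = 11.1200 * 0.99900050 * 0.09967091 - 12.3300 * 0.98807171 * 0.08795931 = 0.0356


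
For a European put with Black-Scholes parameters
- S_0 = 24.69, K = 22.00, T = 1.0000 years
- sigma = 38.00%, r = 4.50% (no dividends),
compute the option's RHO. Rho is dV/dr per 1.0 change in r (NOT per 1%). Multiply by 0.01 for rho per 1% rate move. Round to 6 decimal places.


Answer: Rho = -8.586780

Derivation:
d1 = 0.6119890789; d2 = 0.2319890789
phi(d1) = 0.3308123941; exp(-qT) = 1.0000000000; exp(-rT) = 0.9559974818
N(-d2) = 0.4082732481
Rho = -K*T*exp(-rT)*N(-d2) = -22.0000 * 1.0000 * 0.9559974818 * 0.4082732481 = -8.586780


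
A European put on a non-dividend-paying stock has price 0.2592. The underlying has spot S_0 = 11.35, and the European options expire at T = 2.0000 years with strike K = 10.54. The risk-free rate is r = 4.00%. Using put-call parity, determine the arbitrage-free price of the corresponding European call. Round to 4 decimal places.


Put-call parity: C - P = S_0 * exp(-qT) - K * exp(-rT).
S_0 * exp(-qT) = 11.3500 * 1.00000000 = 11.35000000
K * exp(-rT) = 10.5400 * 0.92311635 = 9.72964629
C = P + S*exp(-qT) - K*exp(-rT)
C = 0.2592 + 11.35000000 - 9.72964629 = 1.8796

Answer: Call price = 1.8796


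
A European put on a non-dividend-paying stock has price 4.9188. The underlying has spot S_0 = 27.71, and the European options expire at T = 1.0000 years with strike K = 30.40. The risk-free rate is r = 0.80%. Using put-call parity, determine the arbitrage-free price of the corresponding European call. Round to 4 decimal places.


Answer: Call price = 2.4710

Derivation:
Put-call parity: C - P = S_0 * exp(-qT) - K * exp(-rT).
S_0 * exp(-qT) = 27.7100 * 1.00000000 = 27.71000000
K * exp(-rT) = 30.4000 * 0.99203191 = 30.15777021
C = P + S*exp(-qT) - K*exp(-rT)
C = 4.9188 + 27.71000000 - 30.15777021 = 2.4710


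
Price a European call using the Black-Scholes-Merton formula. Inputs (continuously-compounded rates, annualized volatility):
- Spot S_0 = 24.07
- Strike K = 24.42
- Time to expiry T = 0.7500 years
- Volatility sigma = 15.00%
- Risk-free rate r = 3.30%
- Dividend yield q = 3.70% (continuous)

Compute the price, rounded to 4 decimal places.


d1 = (ln(S/K) + (r - q + 0.5*sigma^2) * T) / (sigma * sqrt(T)) = -0.06927215
d2 = d1 - sigma * sqrt(T) = -0.19917597
exp(-rT) = 0.97555377; exp(-qT) = 0.97263149
C = S_0 * exp(-qT) * N(d1) - K * exp(-rT) * N(d2)
N(d1) = 0.47238649; N(d2) = 0.42106255
C = 24.0700 * 0.97263149 * 0.47238649 - 24.4200 * 0.97555377 * 0.42106255 = 1.0282

Answer: Price = 1.0282


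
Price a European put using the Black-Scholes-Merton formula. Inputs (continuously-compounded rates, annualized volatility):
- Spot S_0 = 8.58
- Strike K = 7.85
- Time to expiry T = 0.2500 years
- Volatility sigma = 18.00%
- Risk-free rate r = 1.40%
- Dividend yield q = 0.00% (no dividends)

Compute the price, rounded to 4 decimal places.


d1 = (ln(S/K) + (r - q + 0.5*sigma^2) * T) / (sigma * sqrt(T)) = 1.07189313
d2 = d1 - sigma * sqrt(T) = 0.98189313
exp(-rT) = 0.99650612; exp(-qT) = 1.00000000
P = K * exp(-rT) * N(-d2) - S_0 * exp(-qT) * N(-d1)
N(-d1) = 0.14188402; N(-d2) = 0.16307625
P = 7.8500 * 0.99650612 * 0.16307625 - 8.5800 * 1.00000000 * 0.14188402 = 0.0583

Answer: Price = 0.0583


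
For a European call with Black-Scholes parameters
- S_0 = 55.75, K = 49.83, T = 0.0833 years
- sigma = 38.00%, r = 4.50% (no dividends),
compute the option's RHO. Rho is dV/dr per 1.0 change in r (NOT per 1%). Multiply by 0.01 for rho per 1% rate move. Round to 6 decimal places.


Answer: Rho = 3.482134

Derivation:
d1 = 1.1125907669; d2 = 1.0029161572
phi(d1) = 0.2148387268; exp(-qT) = 1.0000000000; exp(-rT) = 0.9962585169
N(d2) = 0.8420493419
Rho = K*T*exp(-rT)*N(d2) = 49.8300 * 0.0833 * 0.9962585169 * 0.8420493419 = 3.482134


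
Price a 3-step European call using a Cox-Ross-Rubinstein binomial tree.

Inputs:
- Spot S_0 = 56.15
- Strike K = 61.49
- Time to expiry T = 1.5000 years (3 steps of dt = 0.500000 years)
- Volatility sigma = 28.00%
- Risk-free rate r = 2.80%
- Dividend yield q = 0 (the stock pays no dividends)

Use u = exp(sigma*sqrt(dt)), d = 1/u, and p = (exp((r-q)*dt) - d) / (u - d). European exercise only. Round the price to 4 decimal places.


Answer: Price = V(0,0) = 6.8553

Derivation:
dt = T/N = 0.500000
u = exp(sigma*sqrt(dt)) = 1.218950; d = 1/u = 0.820378
p = (exp((r-q)*dt) - d) / (u - d) = 0.486036
Discount per step: exp(-r*dt) = 0.986098
Stock lattice S(k, i) with i counting down-moves:
  k=0: S(0,0) = 56.1500
  k=1: S(1,0) = 68.4440; S(1,1) = 46.0642
  k=2: S(2,0) = 83.4299; S(2,1) = 56.1500; S(2,2) = 37.7901
  k=3: S(3,0) = 101.6969; S(3,1) = 68.4440; S(3,2) = 46.0642; S(3,3) = 31.0022
Terminal payoffs V(N, i) = max(S_T - K, 0):
  V(3,0) = 40.206855; V(3,1) = 6.954047; V(3,2) = 0.000000; V(3,3) = 0.000000
Backward induction: V(k, i) = exp(-r*dt) * [p * V(k+1, i) + (1-p) * V(k+1, i+1)].
  V(2,0) = exp(-r*dt) * [p*40.206855 + (1-p)*6.954047] = 22.794739
  V(2,1) = exp(-r*dt) * [p*6.954047 + (1-p)*0.000000] = 3.332928
  V(2,2) = exp(-r*dt) * [p*0.000000 + (1-p)*0.000000] = 0.000000
  V(1,0) = exp(-r*dt) * [p*22.794739 + (1-p)*3.332928] = 12.614228
  V(1,1) = exp(-r*dt) * [p*3.332928 + (1-p)*0.000000] = 1.597402
  V(0,0) = exp(-r*dt) * [p*12.614228 + (1-p)*1.597402] = 6.855327


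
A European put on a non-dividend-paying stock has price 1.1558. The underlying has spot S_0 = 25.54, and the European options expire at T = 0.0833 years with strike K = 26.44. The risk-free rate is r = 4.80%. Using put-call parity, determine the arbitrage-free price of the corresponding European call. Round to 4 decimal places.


Answer: Call price = 0.3613

Derivation:
Put-call parity: C - P = S_0 * exp(-qT) - K * exp(-rT).
S_0 * exp(-qT) = 25.5400 * 1.00000000 = 25.54000000
K * exp(-rT) = 26.4400 * 0.99600958 = 26.33449337
C = P + S*exp(-qT) - K*exp(-rT)
C = 1.1558 + 25.54000000 - 26.33449337 = 0.3613


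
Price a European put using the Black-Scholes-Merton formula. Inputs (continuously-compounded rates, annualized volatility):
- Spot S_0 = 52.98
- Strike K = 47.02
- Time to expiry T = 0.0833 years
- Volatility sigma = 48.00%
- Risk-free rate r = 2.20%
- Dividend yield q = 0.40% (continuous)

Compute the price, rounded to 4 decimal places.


Answer: Price = 0.7286

Derivation:
d1 = (ln(S/K) + (r - q + 0.5*sigma^2) * T) / (sigma * sqrt(T)) = 0.94153629
d2 = d1 - sigma * sqrt(T) = 0.80299995
exp(-rT) = 0.99816908; exp(-qT) = 0.99966686
P = K * exp(-rT) * N(-d2) - S_0 * exp(-qT) * N(-d1)
N(-d1) = 0.17321505; N(-d2) = 0.21098738
P = 47.0200 * 0.99816908 * 0.21098738 - 52.9800 * 0.99966686 * 0.17321505 = 0.7286


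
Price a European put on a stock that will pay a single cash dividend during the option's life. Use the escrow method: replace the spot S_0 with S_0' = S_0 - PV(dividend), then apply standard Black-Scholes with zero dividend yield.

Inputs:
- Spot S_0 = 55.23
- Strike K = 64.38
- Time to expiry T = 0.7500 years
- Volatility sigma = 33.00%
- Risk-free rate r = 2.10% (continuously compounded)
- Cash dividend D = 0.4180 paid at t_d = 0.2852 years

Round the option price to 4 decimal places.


PV(D) = D * exp(-r * t_d) = 0.4180 * 0.99402870 = 0.41550400
S_0' = S_0 - PV(D) = 55.2300 - 0.41550400 = 54.81449600
d1 = (ln(S_0'/K) + (r + sigma^2/2)*T) / (sigma*sqrt(T)) = -0.36481833
d2 = d1 - sigma*sqrt(T) = -0.65060672
exp(-rT) = 0.98437338
N(-d1) = 0.64237649; N(-d2) = 0.74234980
P = K * exp(-rT) * N(-d2) - S_0' * N(-d1) = 64.3800 * 0.98437338 * 0.74234980 - 54.81449600 * 0.64237649 = 11.8341

Answer: Price = 11.8341


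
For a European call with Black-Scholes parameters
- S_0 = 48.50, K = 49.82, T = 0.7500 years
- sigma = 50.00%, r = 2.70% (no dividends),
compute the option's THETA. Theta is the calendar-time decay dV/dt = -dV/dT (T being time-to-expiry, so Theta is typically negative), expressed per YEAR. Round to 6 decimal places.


Answer: Theta = -6.011803

Derivation:
d1 = 0.2012580410; d2 = -0.2317546609
phi(d1) = 0.3909440074; exp(-qT) = 1.0000000000; exp(-rT) = 0.9799536543
Theta = -S*exp(-qT)*phi(d1)*sigma/(2*sqrt(T)) - r*K*exp(-rT)*N(d2) + q*S*exp(-qT)*N(d1)
N(d1) = 0.5797515952; N(d2) = 0.4083642868; sqrt(T) = 0.8660254038
Term 1 = -48.5000 * 1.0000000000 * 0.3909440074 * 0.5000 / (2 * 0.8660254038) = -5.4735069767
Term 2 = -0.0270 * 49.8200 * 0.9799536543 * 0.4083642868 = -0.5382955360
Term 3 = 0 (no dividend yield, q = 0)
Theta = -5.4735069767 + (-0.5382955360) + (0.0000000000) = -6.011803


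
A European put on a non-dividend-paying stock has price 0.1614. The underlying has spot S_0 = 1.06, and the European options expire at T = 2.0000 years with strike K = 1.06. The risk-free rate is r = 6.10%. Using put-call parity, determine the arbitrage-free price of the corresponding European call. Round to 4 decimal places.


Put-call parity: C - P = S_0 * exp(-qT) - K * exp(-rT).
S_0 * exp(-qT) = 1.0600 * 1.00000000 = 1.06000000
K * exp(-rT) = 1.0600 * 0.88514837 = 0.93825727
C = P + S*exp(-qT) - K*exp(-rT)
C = 0.1614 + 1.06000000 - 0.93825727 = 0.2831

Answer: Call price = 0.2831


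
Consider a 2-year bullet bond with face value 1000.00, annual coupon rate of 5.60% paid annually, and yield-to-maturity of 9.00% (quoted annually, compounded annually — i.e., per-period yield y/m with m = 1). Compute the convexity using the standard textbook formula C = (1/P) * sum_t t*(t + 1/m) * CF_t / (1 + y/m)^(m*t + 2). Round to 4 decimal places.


Coupon per period c = face * coupon_rate / m = 56.000000
Periods per year m = 1; per-period yield y/m = 0.090000
Number of cashflows N = 2
Cashflows (t years, CF_t, discount factor 1/(1+y/m)^(m*t), PV):
  t = 1.0000: CF_t = 56.000000, DF = 0.917431, PV = 51.376147
  t = 2.0000: CF_t = 1056.000000, DF = 0.841680, PV = 888.814073
Price P = sum_t PV_t = 940.190220
Convexity numerator sum_t t*(t + 1/m) * CF_t / (1+y/m)^(m*t + 2):
  t = 1.0000: term = 86.484550
  t = 2.0000: term = 4488.582137
Convexity = (1/P) * sum = 4575.066687 / 940.190220 = 4.866108

Answer: Convexity = 4.8661


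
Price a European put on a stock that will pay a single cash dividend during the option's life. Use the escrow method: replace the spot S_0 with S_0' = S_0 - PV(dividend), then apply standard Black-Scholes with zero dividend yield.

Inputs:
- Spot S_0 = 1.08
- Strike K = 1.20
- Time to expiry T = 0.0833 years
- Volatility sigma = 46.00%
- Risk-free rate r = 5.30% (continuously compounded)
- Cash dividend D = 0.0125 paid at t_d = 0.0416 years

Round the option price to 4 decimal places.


PV(D) = D * exp(-r * t_d) = 0.0125 * 0.99779763 = 0.01247247
S_0' = S_0 - PV(D) = 1.0800 - 0.01247247 = 1.06752753
d1 = (ln(S_0'/K) + (r + sigma^2/2)*T) / (sigma*sqrt(T)) = -0.78144875
d2 = d1 - sigma*sqrt(T) = -0.91421275
exp(-rT) = 0.99559483
N(-d1) = 0.78273069; N(-d2) = 0.81969747
P = K * exp(-rT) * N(-d2) - S_0' * N(-d1) = 1.2000 * 0.99559483 * 0.81969747 - 1.06752753 * 0.78273069 = 0.1437

Answer: Price = 0.1437


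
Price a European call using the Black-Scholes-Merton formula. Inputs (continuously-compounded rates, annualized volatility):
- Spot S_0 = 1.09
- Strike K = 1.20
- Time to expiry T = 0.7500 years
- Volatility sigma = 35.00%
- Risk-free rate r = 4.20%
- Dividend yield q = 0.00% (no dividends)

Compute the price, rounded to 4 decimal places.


Answer: Price = 0.1023

Derivation:
d1 = (ln(S/K) + (r - q + 0.5*sigma^2) * T) / (sigma * sqrt(T)) = -0.06171498
d2 = d1 - sigma * sqrt(T) = -0.36482388
exp(-rT) = 0.96899096; exp(-qT) = 1.00000000
C = S_0 * exp(-qT) * N(d1) - K * exp(-rT) * N(d2)
N(d1) = 0.47539490; N(d2) = 0.35762144
C = 1.0900 * 1.00000000 * 0.47539490 - 1.2000 * 0.96899096 * 0.35762144 = 0.1023


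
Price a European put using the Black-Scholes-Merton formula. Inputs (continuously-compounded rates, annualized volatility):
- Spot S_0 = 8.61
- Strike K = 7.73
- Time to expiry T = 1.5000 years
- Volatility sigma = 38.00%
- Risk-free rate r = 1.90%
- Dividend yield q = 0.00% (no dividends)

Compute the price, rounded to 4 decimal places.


Answer: Price = 0.9967

Derivation:
d1 = (ln(S/K) + (r - q + 0.5*sigma^2) * T) / (sigma * sqrt(T)) = 0.52559917
d2 = d1 - sigma * sqrt(T) = 0.06019612
exp(-rT) = 0.97190229; exp(-qT) = 1.00000000
P = K * exp(-rT) * N(-d2) - S_0 * exp(-qT) * N(-d1)
N(-d1) = 0.29958337; N(-d2) = 0.47599972
P = 7.7300 * 0.97190229 * 0.47599972 - 8.6100 * 1.00000000 * 0.29958337 = 0.9967


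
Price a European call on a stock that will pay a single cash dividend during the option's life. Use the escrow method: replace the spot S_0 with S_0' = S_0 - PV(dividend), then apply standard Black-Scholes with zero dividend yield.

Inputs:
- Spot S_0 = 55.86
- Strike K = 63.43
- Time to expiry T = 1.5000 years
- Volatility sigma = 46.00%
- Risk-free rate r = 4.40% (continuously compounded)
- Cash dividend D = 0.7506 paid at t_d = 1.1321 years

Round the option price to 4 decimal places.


Answer: Price = 10.6918

Derivation:
PV(D) = D * exp(-r * t_d) = 0.7506 * 0.95140789 = 0.71412676
S_0' = S_0 - PV(D) = 55.8600 - 0.71412676 = 55.14587324
d1 = (ln(S_0'/K) + (r + sigma^2/2)*T) / (sigma*sqrt(T)) = 0.15042171
d2 = d1 - sigma*sqrt(T) = -0.41296093
exp(-rT) = 0.93613086
N(d1) = 0.55978404; N(d2) = 0.33981762
C = S_0' * N(d1) - K * exp(-rT) * N(d2) = 55.14587324 * 0.55978404 - 63.4300 * 0.93613086 * 0.33981762 = 10.6918


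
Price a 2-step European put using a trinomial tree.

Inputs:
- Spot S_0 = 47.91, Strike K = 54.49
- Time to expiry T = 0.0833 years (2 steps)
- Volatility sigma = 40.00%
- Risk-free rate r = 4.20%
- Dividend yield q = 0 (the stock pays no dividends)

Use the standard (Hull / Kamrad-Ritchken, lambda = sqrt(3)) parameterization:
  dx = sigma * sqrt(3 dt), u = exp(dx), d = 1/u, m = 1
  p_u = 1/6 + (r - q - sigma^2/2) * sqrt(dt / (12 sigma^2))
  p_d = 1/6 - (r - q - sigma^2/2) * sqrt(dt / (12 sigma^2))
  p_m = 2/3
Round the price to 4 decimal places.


Answer: Price = V(0,0) = 6.7736

Derivation:
dt = T/N = 0.041650; dx = sigma*sqrt(3*dt) = 0.141393
u = exp(dx) = 1.151877; d = 1/u = 0.868148
p_u = 0.161070, p_m = 0.666667, p_d = 0.172263
Discount per step: exp(-r*dt) = 0.998252
Stock lattice S(k, j) with j the centered position index:
  k=0: S(0,+0) = 47.9100
  k=1: S(1,-1) = 41.5930; S(1,+0) = 47.9100; S(1,+1) = 55.1864
  k=2: S(2,-2) = 36.1089; S(2,-1) = 41.5930; S(2,+0) = 47.9100; S(2,+1) = 55.1864; S(2,+2) = 63.5680
Terminal payoffs V(N, j) = max(K - S_T, 0):
  V(2,-2) = 18.381145; V(2,-1) = 12.897029; V(2,+0) = 6.580000; V(2,+1) = 0.000000; V(2,+2) = 0.000000
Backward induction: V(k, j) = exp(-r*dt) * [p_u * V(k+1, j+1) + p_m * V(k+1, j) + p_d * V(k+1, j-1)]
  V(1,-1) = exp(-r*dt) * [p_u*6.580000 + p_m*12.897029 + p_d*18.381145] = 12.801845
  V(1,+0) = exp(-r*dt) * [p_u*0.000000 + p_m*6.580000 + p_d*12.897029] = 6.596804
  V(1,+1) = exp(-r*dt) * [p_u*0.000000 + p_m*0.000000 + p_d*6.580000] = 1.131513
  V(0,+0) = exp(-r*dt) * [p_u*1.131513 + p_m*6.596804 + p_d*12.801845] = 6.773553


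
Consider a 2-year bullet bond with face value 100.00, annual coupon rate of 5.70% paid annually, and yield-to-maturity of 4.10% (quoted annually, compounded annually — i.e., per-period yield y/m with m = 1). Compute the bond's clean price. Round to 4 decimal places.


Answer: Price = 103.0134

Derivation:
Coupon per period c = face * coupon_rate / m = 5.700000
Periods per year m = 1; per-period yield y/m = 0.041000
Number of cashflows N = 2
Cashflows (t years, CF_t, discount factor 1/(1+y/m)^(m*t), PV):
  t = 1.0000: CF_t = 5.700000, DF = 0.960615, PV = 5.475504
  t = 2.0000: CF_t = 105.700000, DF = 0.922781, PV = 97.537929
Price P = sum_t PV_t = 103.013433


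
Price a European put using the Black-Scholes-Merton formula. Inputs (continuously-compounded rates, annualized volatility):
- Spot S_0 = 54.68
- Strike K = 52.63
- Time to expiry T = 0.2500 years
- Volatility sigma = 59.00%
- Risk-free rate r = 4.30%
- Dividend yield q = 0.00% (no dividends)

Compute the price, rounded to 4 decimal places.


d1 = (ln(S/K) + (r - q + 0.5*sigma^2) * T) / (sigma * sqrt(T)) = 0.31347191
d2 = d1 - sigma * sqrt(T) = 0.01847191
exp(-rT) = 0.98930757; exp(-qT) = 1.00000000
P = K * exp(-rT) * N(-d2) - S_0 * exp(-qT) * N(-d1)
N(-d1) = 0.37696108; N(-d2) = 0.49263119
P = 52.6300 * 0.98930757 * 0.49263119 - 54.6800 * 1.00000000 * 0.37696108 = 5.0377

Answer: Price = 5.0377


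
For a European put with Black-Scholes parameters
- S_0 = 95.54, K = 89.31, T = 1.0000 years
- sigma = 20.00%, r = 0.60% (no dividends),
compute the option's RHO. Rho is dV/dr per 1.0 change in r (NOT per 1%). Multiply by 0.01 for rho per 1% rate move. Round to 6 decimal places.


d1 = 0.4671577213; d2 = 0.2671577213
phi(d1) = 0.3577014062; exp(-qT) = 1.0000000000; exp(-rT) = 0.9940179641
N(-d2) = 0.3946738634
Rho = -K*T*exp(-rT)*N(-d2) = -89.3100 * 1.0000 * 0.9940179641 * 0.3946738634 = -35.037466

Answer: Rho = -35.037466


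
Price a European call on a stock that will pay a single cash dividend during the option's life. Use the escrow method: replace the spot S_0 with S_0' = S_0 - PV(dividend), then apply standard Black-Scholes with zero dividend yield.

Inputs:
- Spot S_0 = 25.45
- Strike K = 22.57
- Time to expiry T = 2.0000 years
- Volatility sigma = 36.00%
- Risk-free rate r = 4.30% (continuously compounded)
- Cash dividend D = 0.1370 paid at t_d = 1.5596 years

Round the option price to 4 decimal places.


Answer: Price = 7.2775

Derivation:
PV(D) = D * exp(-r * t_d) = 0.1370 * 0.93513647 = 0.12811370
S_0' = S_0 - PV(D) = 25.4500 - 0.12811370 = 25.32188630
d1 = (ln(S_0'/K) + (r + sigma^2/2)*T) / (sigma*sqrt(T)) = 0.64945303
d2 = d1 - sigma*sqrt(T) = 0.14033615
exp(-rT) = 0.91759423
N(d1) = 0.74197720; N(d2) = 0.55580280
C = S_0' * N(d1) - K * exp(-rT) * N(d2) = 25.32188630 * 0.74197720 - 22.5700 * 0.91759423 * 0.55580280 = 7.2775


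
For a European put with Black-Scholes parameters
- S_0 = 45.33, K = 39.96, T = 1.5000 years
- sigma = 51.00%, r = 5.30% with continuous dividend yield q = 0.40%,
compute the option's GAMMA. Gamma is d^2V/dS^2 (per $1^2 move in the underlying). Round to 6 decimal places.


Answer: Gamma = 0.011471

Derivation:
d1 = 0.6318484586; d2 = 0.0072285742
phi(d1) = 0.3267516847; exp(-qT) = 0.9940179641; exp(-rT) = 0.9235780200
Gamma = exp(-qT) * phi(d1) / (S * sigma * sqrt(T)) = 0.9940179641 * 0.3267516847 / (45.3300 * 0.5100 * 1.2247448714) = 0.011471


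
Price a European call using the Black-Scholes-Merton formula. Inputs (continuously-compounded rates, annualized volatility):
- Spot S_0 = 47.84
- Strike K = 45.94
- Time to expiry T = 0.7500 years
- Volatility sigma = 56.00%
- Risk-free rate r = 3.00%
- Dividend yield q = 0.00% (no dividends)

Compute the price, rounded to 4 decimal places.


Answer: Price = 10.4206

Derivation:
d1 = (ln(S/K) + (r - q + 0.5*sigma^2) * T) / (sigma * sqrt(T)) = 0.37244435
d2 = d1 - sigma * sqrt(T) = -0.11252987
exp(-rT) = 0.97775124; exp(-qT) = 1.00000000
C = S_0 * exp(-qT) * N(d1) - K * exp(-rT) * N(d2)
N(d1) = 0.64521898; N(d2) = 0.45520164
C = 47.8400 * 1.00000000 * 0.64521898 - 45.9400 * 0.97775124 * 0.45520164 = 10.4206
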